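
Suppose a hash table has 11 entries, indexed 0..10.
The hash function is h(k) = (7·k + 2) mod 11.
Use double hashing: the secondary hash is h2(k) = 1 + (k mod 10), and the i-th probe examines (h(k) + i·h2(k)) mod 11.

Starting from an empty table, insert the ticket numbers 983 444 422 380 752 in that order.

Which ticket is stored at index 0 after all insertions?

983 hashes to 8; slot 8 is free -> place at 8.
444 hashes to 8, h2=5; 8 taken -> place at 2.
422 hashes to 8, h2=3; 8 taken -> place at 0.
380 hashes to 0, h2=1; 0 taken -> place at 1.
752 hashes to 8, h2=3; 8,0 taken -> place at 3.
Table: [422, 380, 444, 752, ∅, ∅, ∅, ∅, 983, ∅, ∅]

422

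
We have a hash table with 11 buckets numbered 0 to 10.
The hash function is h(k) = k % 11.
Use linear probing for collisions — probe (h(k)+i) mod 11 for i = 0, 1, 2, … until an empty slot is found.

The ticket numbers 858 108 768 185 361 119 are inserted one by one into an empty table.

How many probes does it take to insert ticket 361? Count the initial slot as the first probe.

Insert 858: h=0, slot 0 empty → index 0.
Insert 108: h=9, slot 9 empty → index 9.
Insert 768: h=9, slot 9 occupied → index 10.
Insert 185: h=9, slots 9,10,0 occupied → index 1.
Insert 361: h=9, slots 9,10,0,1 occupied → index 2.
Insert 119: h=9, slots 9,10,0,1,2 occupied → index 3.
Table: [858, 185, 361, 119, _, _, _, _, _, 108, 768]

5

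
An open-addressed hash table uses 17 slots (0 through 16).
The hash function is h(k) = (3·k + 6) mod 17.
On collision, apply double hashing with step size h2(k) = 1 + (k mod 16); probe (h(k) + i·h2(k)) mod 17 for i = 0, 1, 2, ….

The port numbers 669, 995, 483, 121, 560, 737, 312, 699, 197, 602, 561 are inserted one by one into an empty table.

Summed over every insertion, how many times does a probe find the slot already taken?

8

Insert 669: h=7, slot 7 empty => index 7.
Insert 995: h=16, slot 16 empty => index 16.
Insert 483: h=10, slot 10 empty => index 10.
Insert 121: h=12, slot 12 empty => index 12.
Insert 560: h=3, slot 3 empty => index 3.
Insert 737: h=7, h2=2, slot 7 occupied => index 9.
Insert 312: h=7, h2=9, slots 7,16 occupied => index 8.
Insert 699: h=12, h2=12, slots 12,7 occupied => index 2.
Insert 197: h=2, h2=6, slots 2,8 occupied => index 14.
Insert 602: h=10, h2=11, slot 10 occupied => index 4.
Insert 561: h=6, slot 6 empty => index 6.
Table: [_, _, 699, 560, 602, _, 561, 669, 312, 737, 483, _, 121, _, 197, _, 995]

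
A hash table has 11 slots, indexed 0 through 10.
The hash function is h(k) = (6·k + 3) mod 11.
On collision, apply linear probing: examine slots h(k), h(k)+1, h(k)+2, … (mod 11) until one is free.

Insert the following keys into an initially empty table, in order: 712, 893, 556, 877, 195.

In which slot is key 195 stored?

9

Insert 712: h=7, slot 7 empty => index 7.
Insert 893: h=4, slot 4 empty => index 4.
Insert 556: h=6, slot 6 empty => index 6.
Insert 877: h=7, slot 7 occupied => index 8.
Insert 195: h=7, slots 7,8 occupied => index 9.
Table: [∅, ∅, ∅, ∅, 893, ∅, 556, 712, 877, 195, ∅]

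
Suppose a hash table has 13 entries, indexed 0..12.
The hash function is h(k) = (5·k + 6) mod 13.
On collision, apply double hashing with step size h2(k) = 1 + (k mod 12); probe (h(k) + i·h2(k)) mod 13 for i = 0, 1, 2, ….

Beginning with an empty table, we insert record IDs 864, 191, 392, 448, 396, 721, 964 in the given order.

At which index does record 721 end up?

864 hashes to 10; slot 10 is free -> place at 10.
191 hashes to 12; slot 12 is free -> place at 12.
392 hashes to 3; slot 3 is free -> place at 3.
448 hashes to 10, h2=5; 10 taken -> place at 2.
396 hashes to 10, h2=1; 10 taken -> place at 11.
721 hashes to 10, h2=2; 10,12 taken -> place at 1.
964 hashes to 3, h2=5; 3 taken -> place at 8.
Table: [∅, 721, 448, 392, ∅, ∅, ∅, ∅, 964, ∅, 864, 396, 191]

1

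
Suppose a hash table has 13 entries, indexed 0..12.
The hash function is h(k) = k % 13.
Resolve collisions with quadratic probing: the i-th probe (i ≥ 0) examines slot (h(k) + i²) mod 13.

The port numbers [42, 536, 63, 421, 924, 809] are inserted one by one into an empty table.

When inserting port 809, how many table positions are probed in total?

3

42: h=3 → slot 3
536: h=3, probe 3,4 → slot 4
63: h=11 → slot 11
421: h=5 → slot 5
924: h=1 → slot 1
809: h=3, probe 3,4,7 → slot 7
Table: [—, 924, —, 42, 536, 421, —, 809, —, —, —, 63, —]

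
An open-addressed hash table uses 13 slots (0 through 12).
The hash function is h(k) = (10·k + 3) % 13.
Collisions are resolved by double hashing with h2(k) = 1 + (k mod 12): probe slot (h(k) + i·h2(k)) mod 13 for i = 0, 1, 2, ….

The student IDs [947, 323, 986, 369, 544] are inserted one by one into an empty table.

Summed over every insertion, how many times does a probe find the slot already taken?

947 hashes to 9; slot 9 is free -> place at 9.
323 hashes to 9, h2=12; 9 taken -> place at 8.
986 hashes to 9, h2=3; 9 taken -> place at 12.
369 hashes to 1; slot 1 is free -> place at 1.
544 hashes to 9, h2=5; 9,1 taken -> place at 6.
Table: [—, 369, —, —, —, —, 544, —, 323, 947, —, —, 986]

4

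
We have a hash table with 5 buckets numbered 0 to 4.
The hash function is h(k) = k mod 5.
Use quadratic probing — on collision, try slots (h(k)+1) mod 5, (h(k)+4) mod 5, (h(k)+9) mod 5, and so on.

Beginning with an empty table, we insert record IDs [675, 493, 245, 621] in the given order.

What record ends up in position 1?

245

675: h=0 => slot 0
493: h=3 => slot 3
245: h=0, probe 0,1 => slot 1
621: h=1, probe 1,2 => slot 2
Table: [675, 245, 621, 493, ∅]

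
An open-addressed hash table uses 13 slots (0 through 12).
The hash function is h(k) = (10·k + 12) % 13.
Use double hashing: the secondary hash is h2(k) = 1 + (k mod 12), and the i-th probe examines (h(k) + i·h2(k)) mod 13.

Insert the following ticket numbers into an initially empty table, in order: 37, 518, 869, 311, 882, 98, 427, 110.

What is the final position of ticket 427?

0

Insert 37: h=5, slot 5 empty => index 5.
Insert 518: h=5, h2=3, slot 5 occupied => index 8.
Insert 869: h=5, h2=6, slot 5 occupied => index 11.
Insert 311: h=2, slot 2 empty => index 2.
Insert 882: h=5, h2=7, slot 5 occupied => index 12.
Insert 98: h=4, slot 4 empty => index 4.
Insert 427: h=5, h2=8, slot 5 occupied => index 0.
Insert 110: h=7, slot 7 empty => index 7.
Table: [427, -, 311, -, 98, 37, -, 110, 518, -, -, 869, 882]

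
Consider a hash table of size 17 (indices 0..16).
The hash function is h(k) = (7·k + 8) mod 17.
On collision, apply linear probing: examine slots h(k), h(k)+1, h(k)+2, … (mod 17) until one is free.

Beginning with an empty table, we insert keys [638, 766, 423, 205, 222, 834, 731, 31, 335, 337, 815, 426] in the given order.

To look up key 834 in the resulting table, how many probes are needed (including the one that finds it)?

4

638: h=3 => slot 3
766: h=15 => slot 15
423: h=11 => slot 11
205: h=15, probe 15,16 => slot 16
222: h=15, probe 15,16,0 => slot 0
834: h=15, probe 15,16,0,1 => slot 1
731: h=8 => slot 8
31: h=4 => slot 4
335: h=7 => slot 7
337: h=4, probe 4,5 => slot 5
815: h=1, probe 1,2 => slot 2
426: h=15, probe 15,16,0,1,2,3,4,5,6 => slot 6
Table: [222, 834, 815, 638, 31, 337, 426, 335, 731, -, -, 423, -, -, -, 766, 205]
Lookup 834: h=15, probe 15,16,0,1 → found at 1.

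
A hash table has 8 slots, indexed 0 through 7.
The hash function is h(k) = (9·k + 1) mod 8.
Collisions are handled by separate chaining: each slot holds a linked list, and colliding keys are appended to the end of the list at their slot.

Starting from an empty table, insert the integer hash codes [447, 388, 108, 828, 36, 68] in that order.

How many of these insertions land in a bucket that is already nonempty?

447 -> bucket 0
388 -> bucket 5
108 -> bucket 5 (collision)
828 -> bucket 5 (collision)
36 -> bucket 5 (collision)
68 -> bucket 5 (collision)
Final buckets:
0: 447
1: .
2: .
3: .
4: .
5: 388 -> 108 -> 828 -> 36 -> 68
6: .
7: .

4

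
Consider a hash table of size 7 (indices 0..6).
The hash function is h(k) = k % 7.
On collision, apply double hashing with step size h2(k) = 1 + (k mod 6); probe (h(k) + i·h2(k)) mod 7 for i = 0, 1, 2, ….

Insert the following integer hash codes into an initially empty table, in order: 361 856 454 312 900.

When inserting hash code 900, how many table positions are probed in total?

Insert 361: h=4, slot 4 empty → index 4.
Insert 856: h=2, slot 2 empty → index 2.
Insert 454: h=6, slot 6 empty → index 6.
Insert 312: h=4, h2=1, slot 4 occupied → index 5.
Insert 900: h=4, h2=1, slots 4,5,6 occupied → index 0.
Table: [900, —, 856, —, 361, 312, 454]

4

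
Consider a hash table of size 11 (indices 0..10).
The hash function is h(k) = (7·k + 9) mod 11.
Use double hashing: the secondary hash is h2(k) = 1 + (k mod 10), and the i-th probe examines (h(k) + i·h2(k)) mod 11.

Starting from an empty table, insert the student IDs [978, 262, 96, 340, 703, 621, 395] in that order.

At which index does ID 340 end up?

978 hashes to 2; slot 2 is free => place at 2.
262 hashes to 6; slot 6 is free => place at 6.
96 hashes to 10; slot 10 is free => place at 10.
340 hashes to 2, h2=1; 2 taken => place at 3.
703 hashes to 2, h2=4; 2,6,10,3 taken => place at 7.
621 hashes to 0; slot 0 is free => place at 0.
395 hashes to 2, h2=6; 2 taken => place at 8.
Table: [621, ∅, 978, 340, ∅, ∅, 262, 703, 395, ∅, 96]

3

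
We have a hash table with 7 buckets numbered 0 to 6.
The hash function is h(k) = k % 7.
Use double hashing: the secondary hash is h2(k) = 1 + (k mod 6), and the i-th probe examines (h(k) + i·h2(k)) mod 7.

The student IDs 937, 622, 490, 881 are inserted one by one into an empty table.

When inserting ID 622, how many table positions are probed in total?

2

Insert 937: h=6, slot 6 empty → index 6.
Insert 622: h=6, h2=5, slot 6 occupied → index 4.
Insert 490: h=0, slot 0 empty → index 0.
Insert 881: h=6, h2=6, slot 6 occupied → index 5.
Table: [490, -, -, -, 622, 881, 937]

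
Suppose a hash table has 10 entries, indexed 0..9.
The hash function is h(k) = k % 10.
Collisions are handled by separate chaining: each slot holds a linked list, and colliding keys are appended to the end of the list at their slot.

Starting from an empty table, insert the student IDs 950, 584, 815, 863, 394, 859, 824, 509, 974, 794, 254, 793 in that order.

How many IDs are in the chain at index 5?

1

Insert 950: h=0, bucket 0 empty -> new chain.
Insert 584: h=4, bucket 4 empty -> new chain.
Insert 815: h=5, bucket 5 empty -> new chain.
Insert 863: h=3, bucket 3 empty -> new chain.
Insert 394: h=4, bucket 4 nonempty -> append to chain.
Insert 859: h=9, bucket 9 empty -> new chain.
Insert 824: h=4, bucket 4 nonempty -> append to chain.
Insert 509: h=9, bucket 9 nonempty -> append to chain.
Insert 974: h=4, bucket 4 nonempty -> append to chain.
Insert 794: h=4, bucket 4 nonempty -> append to chain.
Insert 254: h=4, bucket 4 nonempty -> append to chain.
Insert 793: h=3, bucket 3 nonempty -> append to chain.
Final buckets:
0: 950
1: _
2: _
3: 863 -> 793
4: 584 -> 394 -> 824 -> 974 -> 794 -> 254
5: 815
6: _
7: _
8: _
9: 859 -> 509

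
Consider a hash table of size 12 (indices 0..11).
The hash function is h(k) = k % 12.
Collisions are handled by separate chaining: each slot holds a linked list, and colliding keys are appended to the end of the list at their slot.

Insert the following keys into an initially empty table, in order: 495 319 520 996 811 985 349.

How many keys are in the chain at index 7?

Insert 495: h=3, bucket 3 empty -> new chain.
Insert 319: h=7, bucket 7 empty -> new chain.
Insert 520: h=4, bucket 4 empty -> new chain.
Insert 996: h=0, bucket 0 empty -> new chain.
Insert 811: h=7, bucket 7 nonempty -> append to chain.
Insert 985: h=1, bucket 1 empty -> new chain.
Insert 349: h=1, bucket 1 nonempty -> append to chain.
Final buckets:
0: 996
1: 985 -> 349
2: ∅
3: 495
4: 520
5: ∅
6: ∅
7: 319 -> 811
8: ∅
9: ∅
10: ∅
11: ∅

2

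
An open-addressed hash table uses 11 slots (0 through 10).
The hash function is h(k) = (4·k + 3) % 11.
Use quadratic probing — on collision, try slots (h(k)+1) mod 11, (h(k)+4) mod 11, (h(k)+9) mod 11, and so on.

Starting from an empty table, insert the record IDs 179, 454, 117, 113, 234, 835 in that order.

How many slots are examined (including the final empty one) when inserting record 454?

2

179 hashes to 4; slot 4 is free → place at 4.
454 hashes to 4; 4 taken → place at 5.
117 hashes to 9; slot 9 is free → place at 9.
113 hashes to 4; 4,5 taken → place at 8.
234 hashes to 4; 4,5,8 taken → place at 2.
835 hashes to 10; slot 10 is free → place at 10.
Table: [—, —, 234, —, 179, 454, —, —, 113, 117, 835]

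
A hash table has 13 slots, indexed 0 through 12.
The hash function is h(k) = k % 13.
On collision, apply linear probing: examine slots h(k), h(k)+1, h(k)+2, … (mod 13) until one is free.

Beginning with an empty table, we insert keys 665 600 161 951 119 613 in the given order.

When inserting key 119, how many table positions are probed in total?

5

665: h=2 => slot 2
600: h=2, probe 2,3 => slot 3
161: h=5 => slot 5
951: h=2, probe 2,3,4 => slot 4
119: h=2, probe 2,3,4,5,6 => slot 6
613: h=2, probe 2,3,4,5,6,7 => slot 7
Table: [—, —, 665, 600, 951, 161, 119, 613, —, —, —, —, —]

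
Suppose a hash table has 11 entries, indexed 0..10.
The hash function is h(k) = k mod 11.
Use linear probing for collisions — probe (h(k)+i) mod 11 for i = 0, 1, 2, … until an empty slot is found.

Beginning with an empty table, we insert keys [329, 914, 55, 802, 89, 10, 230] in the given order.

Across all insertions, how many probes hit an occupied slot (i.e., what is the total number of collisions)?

16

329: h=10 => slot 10
914: h=1 => slot 1
55: h=0 => slot 0
802: h=10, probe 10,0,1,2 => slot 2
89: h=1, probe 1,2,3 => slot 3
10: h=10, probe 10,0,1,2,3,4 => slot 4
230: h=10, probe 10,0,1,2,3,4,5 => slot 5
Table: [55, 914, 802, 89, 10, 230, —, —, —, —, 329]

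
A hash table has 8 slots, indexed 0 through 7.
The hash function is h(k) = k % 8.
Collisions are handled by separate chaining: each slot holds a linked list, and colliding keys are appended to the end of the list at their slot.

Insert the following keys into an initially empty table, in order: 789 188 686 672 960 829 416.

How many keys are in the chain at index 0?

789 -> bucket 5
188 -> bucket 4
686 -> bucket 6
672 -> bucket 0
960 -> bucket 0 (collision)
829 -> bucket 5 (collision)
416 -> bucket 0 (collision)
Final buckets:
0: 672 -> 960 -> 416
1: —
2: —
3: —
4: 188
5: 789 -> 829
6: 686
7: —

3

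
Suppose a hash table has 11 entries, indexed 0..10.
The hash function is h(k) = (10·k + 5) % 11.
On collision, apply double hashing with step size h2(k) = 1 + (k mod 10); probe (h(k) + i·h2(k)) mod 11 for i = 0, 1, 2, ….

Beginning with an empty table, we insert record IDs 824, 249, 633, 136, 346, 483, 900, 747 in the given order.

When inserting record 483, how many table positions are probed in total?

824: h=6 => slot 6
249: h=9 => slot 9
633: h=10 => slot 10
136: h=1 => slot 1
346: h=0 => slot 0
483: h=6, h2=4, probe 6,10,3 => slot 3
900: h=7 => slot 7
747: h=6, h2=8, probe 6,3,0,8 => slot 8
Table: [346, 136, ∅, 483, ∅, ∅, 824, 900, 747, 249, 633]

3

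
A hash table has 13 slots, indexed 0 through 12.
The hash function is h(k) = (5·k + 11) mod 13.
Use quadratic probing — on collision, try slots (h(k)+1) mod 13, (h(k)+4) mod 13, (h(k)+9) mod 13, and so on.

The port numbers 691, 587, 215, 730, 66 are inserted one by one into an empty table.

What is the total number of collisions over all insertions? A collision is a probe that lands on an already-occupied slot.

691 hashes to 8; slot 8 is free -> place at 8.
587 hashes to 8; 8 taken -> place at 9.
215 hashes to 7; slot 7 is free -> place at 7.
730 hashes to 8; 8,9 taken -> place at 12.
66 hashes to 3; slot 3 is free -> place at 3.
Table: [-, -, -, 66, -, -, -, 215, 691, 587, -, -, 730]

3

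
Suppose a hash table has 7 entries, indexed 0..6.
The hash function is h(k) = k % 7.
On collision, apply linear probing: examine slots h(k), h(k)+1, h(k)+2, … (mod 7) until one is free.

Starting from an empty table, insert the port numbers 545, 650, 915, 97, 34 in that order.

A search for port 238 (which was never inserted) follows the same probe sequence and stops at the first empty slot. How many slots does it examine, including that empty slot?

4

Insert 545: h=6, slot 6 empty → index 6.
Insert 650: h=6, slot 6 occupied → index 0.
Insert 915: h=5, slot 5 empty → index 5.
Insert 97: h=6, slots 6,0 occupied → index 1.
Insert 34: h=6, slots 6,0,1 occupied → index 2.
Table: [650, 97, 34, —, —, 915, 545]
Lookup 238: h=0, probe 0,1,2,3 → slot 3 empty, not found.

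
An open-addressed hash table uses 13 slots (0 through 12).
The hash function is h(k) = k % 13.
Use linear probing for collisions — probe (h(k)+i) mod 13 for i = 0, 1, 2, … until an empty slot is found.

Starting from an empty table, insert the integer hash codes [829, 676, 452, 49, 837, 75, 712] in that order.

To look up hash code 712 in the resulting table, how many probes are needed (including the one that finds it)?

829: h=10 => slot 10
676: h=0 => slot 0
452: h=10, probe 10,11 => slot 11
49: h=10, probe 10,11,12 => slot 12
837: h=5 => slot 5
75: h=10, probe 10,11,12,0,1 => slot 1
712: h=10, probe 10,11,12,0,1,2 => slot 2
Table: [676, 75, 712, ., ., 837, ., ., ., ., 829, 452, 49]
Lookup 712: h=10, probe 10,11,12,0,1,2 → found at 2.

6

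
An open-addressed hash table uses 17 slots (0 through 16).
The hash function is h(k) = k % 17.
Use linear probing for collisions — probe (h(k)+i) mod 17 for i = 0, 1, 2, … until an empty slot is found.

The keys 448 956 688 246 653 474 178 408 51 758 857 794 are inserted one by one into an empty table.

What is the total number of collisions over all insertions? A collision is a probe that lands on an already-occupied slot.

Insert 448: h=6, slot 6 empty → index 6.
Insert 956: h=4, slot 4 empty → index 4.
Insert 688: h=8, slot 8 empty → index 8.
Insert 246: h=8, slot 8 occupied → index 9.
Insert 653: h=7, slot 7 empty → index 7.
Insert 474: h=15, slot 15 empty → index 15.
Insert 178: h=8, slots 8,9 occupied → index 10.
Insert 408: h=0, slot 0 empty → index 0.
Insert 51: h=0, slot 0 occupied → index 1.
Insert 758: h=10, slot 10 occupied → index 11.
Insert 857: h=7, slots 7,8,9,10,11 occupied → index 12.
Insert 794: h=12, slot 12 occupied → index 13.
Table: [408, 51, _, _, 956, _, 448, 653, 688, 246, 178, 758, 857, 794, _, 474, _]

11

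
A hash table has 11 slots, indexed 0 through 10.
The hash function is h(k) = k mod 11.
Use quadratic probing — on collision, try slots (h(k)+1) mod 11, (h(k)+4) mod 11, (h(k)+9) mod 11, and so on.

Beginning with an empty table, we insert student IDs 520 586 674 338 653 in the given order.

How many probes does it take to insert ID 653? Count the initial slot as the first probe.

520: h=3 => slot 3
586: h=3, probe 3,4 => slot 4
674: h=3, probe 3,4,7 => slot 7
338: h=8 => slot 8
653: h=4, probe 4,5 => slot 5
Table: [—, —, —, 520, 586, 653, —, 674, 338, —, —]

2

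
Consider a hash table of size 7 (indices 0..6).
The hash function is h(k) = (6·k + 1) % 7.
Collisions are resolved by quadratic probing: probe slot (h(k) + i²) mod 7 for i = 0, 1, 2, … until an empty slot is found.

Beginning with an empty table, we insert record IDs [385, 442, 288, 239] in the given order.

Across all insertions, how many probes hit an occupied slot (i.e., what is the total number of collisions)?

385: h=1 -> slot 1
442: h=0 -> slot 0
288: h=0, probe 0,1,4 -> slot 4
239: h=0, probe 0,1,4,2 -> slot 2
Table: [442, 385, 239, ., 288, ., .]

5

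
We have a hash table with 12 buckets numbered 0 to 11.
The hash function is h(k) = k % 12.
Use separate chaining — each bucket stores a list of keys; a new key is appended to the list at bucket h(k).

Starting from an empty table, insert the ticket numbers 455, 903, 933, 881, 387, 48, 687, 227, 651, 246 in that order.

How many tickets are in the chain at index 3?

4

455 → bucket 11
903 → bucket 3
933 → bucket 9
881 → bucket 5
387 → bucket 3 (collision)
48 → bucket 0
687 → bucket 3 (collision)
227 → bucket 11 (collision)
651 → bucket 3 (collision)
246 → bucket 6
Final buckets:
0: 48
1: _
2: _
3: 903 -> 387 -> 687 -> 651
4: _
5: 881
6: 246
7: _
8: _
9: 933
10: _
11: 455 -> 227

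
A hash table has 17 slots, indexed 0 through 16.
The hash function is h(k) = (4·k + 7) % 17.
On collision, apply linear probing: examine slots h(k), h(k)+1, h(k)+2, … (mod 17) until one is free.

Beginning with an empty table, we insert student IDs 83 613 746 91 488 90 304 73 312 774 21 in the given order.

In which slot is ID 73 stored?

83: h=16 -> slot 16
613: h=11 -> slot 11
746: h=16, probe 16,0 -> slot 0
91: h=14 -> slot 14
488: h=4 -> slot 4
90: h=10 -> slot 10
304: h=16, probe 16,0,1 -> slot 1
73: h=10, probe 10,11,12 -> slot 12
312: h=14, probe 14,15 -> slot 15
774: h=9 -> slot 9
21: h=6 -> slot 6
Table: [746, 304, —, —, 488, —, 21, —, —, 774, 90, 613, 73, —, 91, 312, 83]

12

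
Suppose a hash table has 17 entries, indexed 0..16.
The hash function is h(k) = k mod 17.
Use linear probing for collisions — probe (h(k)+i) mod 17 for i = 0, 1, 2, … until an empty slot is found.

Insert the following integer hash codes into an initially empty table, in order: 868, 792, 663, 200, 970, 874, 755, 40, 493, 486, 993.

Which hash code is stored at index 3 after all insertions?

493

868 hashes to 1; slot 1 is free -> place at 1.
792 hashes to 10; slot 10 is free -> place at 10.
663 hashes to 0; slot 0 is free -> place at 0.
200 hashes to 13; slot 13 is free -> place at 13.
970 hashes to 1; 1 taken -> place at 2.
874 hashes to 7; slot 7 is free -> place at 7.
755 hashes to 7; 7 taken -> place at 8.
40 hashes to 6; slot 6 is free -> place at 6.
493 hashes to 0; 0,1,2 taken -> place at 3.
486 hashes to 10; 10 taken -> place at 11.
993 hashes to 7; 7,8 taken -> place at 9.
Table: [663, 868, 970, 493, ∅, ∅, 40, 874, 755, 993, 792, 486, ∅, 200, ∅, ∅, ∅]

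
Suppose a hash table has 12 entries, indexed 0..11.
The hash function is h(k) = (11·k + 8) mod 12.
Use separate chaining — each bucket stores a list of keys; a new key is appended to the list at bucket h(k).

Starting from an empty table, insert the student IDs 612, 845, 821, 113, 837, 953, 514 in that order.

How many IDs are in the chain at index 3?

Insert 612: h=8, bucket 8 empty → new chain.
Insert 845: h=3, bucket 3 empty → new chain.
Insert 821: h=3, bucket 3 nonempty → append to chain.
Insert 113: h=3, bucket 3 nonempty → append to chain.
Insert 837: h=11, bucket 11 empty → new chain.
Insert 953: h=3, bucket 3 nonempty → append to chain.
Insert 514: h=10, bucket 10 empty → new chain.
Final buckets:
0: _
1: _
2: _
3: 845 -> 821 -> 113 -> 953
4: _
5: _
6: _
7: _
8: 612
9: _
10: 514
11: 837

4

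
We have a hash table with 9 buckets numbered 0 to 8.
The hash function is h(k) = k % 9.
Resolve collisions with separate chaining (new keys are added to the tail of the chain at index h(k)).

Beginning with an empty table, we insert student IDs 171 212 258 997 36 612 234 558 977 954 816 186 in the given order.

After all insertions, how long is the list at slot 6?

3

171 → bucket 0
212 → bucket 5
258 → bucket 6
997 → bucket 7
36 → bucket 0 (collision)
612 → bucket 0 (collision)
234 → bucket 0 (collision)
558 → bucket 0 (collision)
977 → bucket 5 (collision)
954 → bucket 0 (collision)
816 → bucket 6 (collision)
186 → bucket 6 (collision)
Final buckets:
0: 171 -> 36 -> 612 -> 234 -> 558 -> 954
1: ∅
2: ∅
3: ∅
4: ∅
5: 212 -> 977
6: 258 -> 816 -> 186
7: 997
8: ∅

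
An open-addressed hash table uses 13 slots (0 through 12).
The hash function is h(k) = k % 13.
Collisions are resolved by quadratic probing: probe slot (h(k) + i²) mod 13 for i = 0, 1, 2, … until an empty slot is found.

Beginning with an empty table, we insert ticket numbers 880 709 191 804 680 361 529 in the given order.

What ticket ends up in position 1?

Insert 880: h=9, slot 9 empty => index 9.
Insert 709: h=7, slot 7 empty => index 7.
Insert 191: h=9, slot 9 occupied => index 10.
Insert 804: h=11, slot 11 empty => index 11.
Insert 680: h=4, slot 4 empty => index 4.
Insert 361: h=10, slots 10,11 occupied => index 1.
Insert 529: h=9, slots 9,10 occupied => index 0.
Table: [529, 361, ., ., 680, ., ., 709, ., 880, 191, 804, .]

361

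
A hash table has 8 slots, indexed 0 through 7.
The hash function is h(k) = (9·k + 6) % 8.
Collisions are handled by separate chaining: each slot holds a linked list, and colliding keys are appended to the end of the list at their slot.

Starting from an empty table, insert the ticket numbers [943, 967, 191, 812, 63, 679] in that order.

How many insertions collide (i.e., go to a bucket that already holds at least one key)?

Insert 943: h=5, bucket 5 empty -> new chain.
Insert 967: h=5, bucket 5 nonempty -> append to chain.
Insert 191: h=5, bucket 5 nonempty -> append to chain.
Insert 812: h=2, bucket 2 empty -> new chain.
Insert 63: h=5, bucket 5 nonempty -> append to chain.
Insert 679: h=5, bucket 5 nonempty -> append to chain.
Final buckets:
0: -
1: -
2: 812
3: -
4: -
5: 943 -> 967 -> 191 -> 63 -> 679
6: -
7: -

4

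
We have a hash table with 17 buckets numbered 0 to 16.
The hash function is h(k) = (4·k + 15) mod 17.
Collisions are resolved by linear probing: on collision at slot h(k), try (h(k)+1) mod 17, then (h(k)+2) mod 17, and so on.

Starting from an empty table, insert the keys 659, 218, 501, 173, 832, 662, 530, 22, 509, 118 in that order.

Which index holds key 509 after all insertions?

659 hashes to 16; slot 16 is free → place at 16.
218 hashes to 3; slot 3 is free → place at 3.
501 hashes to 13; slot 13 is free → place at 13.
173 hashes to 10; slot 10 is free → place at 10.
832 hashes to 11; slot 11 is free → place at 11.
662 hashes to 11; 11 taken → place at 12.
530 hashes to 10; 10,11,12,13 taken → place at 14.
22 hashes to 1; slot 1 is free → place at 1.
509 hashes to 11; 11,12,13,14 taken → place at 15.
118 hashes to 11; 11,12,13,14,15,16 taken → place at 0.
Table: [118, 22, ., 218, ., ., ., ., ., ., 173, 832, 662, 501, 530, 509, 659]

15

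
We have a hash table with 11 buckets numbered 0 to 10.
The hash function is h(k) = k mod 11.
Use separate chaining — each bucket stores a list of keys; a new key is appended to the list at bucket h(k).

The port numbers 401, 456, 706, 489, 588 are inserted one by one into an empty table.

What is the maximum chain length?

4

401 → bucket 5
456 → bucket 5 (collision)
706 → bucket 2
489 → bucket 5 (collision)
588 → bucket 5 (collision)
Final buckets:
0: -
1: -
2: 706
3: -
4: -
5: 401 -> 456 -> 489 -> 588
6: -
7: -
8: -
9: -
10: -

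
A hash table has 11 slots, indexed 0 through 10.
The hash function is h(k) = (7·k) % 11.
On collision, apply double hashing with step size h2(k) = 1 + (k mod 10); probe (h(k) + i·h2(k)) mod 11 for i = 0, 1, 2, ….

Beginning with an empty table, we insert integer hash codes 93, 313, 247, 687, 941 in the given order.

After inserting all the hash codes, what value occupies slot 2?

93 hashes to 2; slot 2 is free => place at 2.
313 hashes to 2, h2=4; 2 taken => place at 6.
247 hashes to 2, h2=8; 2 taken => place at 10.
687 hashes to 2, h2=8; 2,10 taken => place at 7.
941 hashes to 9; slot 9 is free => place at 9.
Table: [—, —, 93, —, —, —, 313, 687, —, 941, 247]

93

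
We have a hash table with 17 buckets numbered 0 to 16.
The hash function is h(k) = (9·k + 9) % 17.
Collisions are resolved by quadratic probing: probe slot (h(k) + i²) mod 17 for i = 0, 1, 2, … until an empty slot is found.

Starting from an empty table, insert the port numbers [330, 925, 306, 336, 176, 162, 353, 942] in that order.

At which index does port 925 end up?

330: h=4 -> slot 4
925: h=4, probe 4,5 -> slot 5
306: h=9 -> slot 9
336: h=7 -> slot 7
176: h=12 -> slot 12
162: h=5, probe 5,6 -> slot 6
353: h=7, probe 7,8 -> slot 8
942: h=4, probe 4,5,8,13 -> slot 13
Table: [., ., ., ., 330, 925, 162, 336, 353, 306, ., ., 176, 942, ., ., .]

5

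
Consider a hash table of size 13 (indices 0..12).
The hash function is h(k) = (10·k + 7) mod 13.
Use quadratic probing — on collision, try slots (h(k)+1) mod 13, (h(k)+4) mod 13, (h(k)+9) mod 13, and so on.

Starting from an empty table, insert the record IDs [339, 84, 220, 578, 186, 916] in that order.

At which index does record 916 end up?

339: h=4 => slot 4
84: h=2 => slot 2
220: h=10 => slot 10
578: h=2, probe 2,3 => slot 3
186: h=8 => slot 8
916: h=2, probe 2,3,6 => slot 6
Table: [—, —, 84, 578, 339, —, 916, —, 186, —, 220, —, —]

6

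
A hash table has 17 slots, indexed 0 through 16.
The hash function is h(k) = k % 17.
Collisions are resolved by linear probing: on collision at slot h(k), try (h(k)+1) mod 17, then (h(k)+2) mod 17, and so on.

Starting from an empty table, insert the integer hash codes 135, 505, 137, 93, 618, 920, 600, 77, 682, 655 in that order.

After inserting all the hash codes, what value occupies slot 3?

682

135 hashes to 16; slot 16 is free -> place at 16.
505 hashes to 12; slot 12 is free -> place at 12.
137 hashes to 1; slot 1 is free -> place at 1.
93 hashes to 8; slot 8 is free -> place at 8.
618 hashes to 6; slot 6 is free -> place at 6.
920 hashes to 2; slot 2 is free -> place at 2.
600 hashes to 5; slot 5 is free -> place at 5.
77 hashes to 9; slot 9 is free -> place at 9.
682 hashes to 2; 2 taken -> place at 3.
655 hashes to 9; 9 taken -> place at 10.
Table: [., 137, 920, 682, ., 600, 618, ., 93, 77, 655, ., 505, ., ., ., 135]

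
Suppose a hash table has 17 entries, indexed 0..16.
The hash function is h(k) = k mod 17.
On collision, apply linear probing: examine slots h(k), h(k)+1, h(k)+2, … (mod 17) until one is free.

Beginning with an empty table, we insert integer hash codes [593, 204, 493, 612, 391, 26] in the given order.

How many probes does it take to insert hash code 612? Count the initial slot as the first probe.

593 hashes to 15; slot 15 is free => place at 15.
204 hashes to 0; slot 0 is free => place at 0.
493 hashes to 0; 0 taken => place at 1.
612 hashes to 0; 0,1 taken => place at 2.
391 hashes to 0; 0,1,2 taken => place at 3.
26 hashes to 9; slot 9 is free => place at 9.
Table: [204, 493, 612, 391, ∅, ∅, ∅, ∅, ∅, 26, ∅, ∅, ∅, ∅, ∅, 593, ∅]

3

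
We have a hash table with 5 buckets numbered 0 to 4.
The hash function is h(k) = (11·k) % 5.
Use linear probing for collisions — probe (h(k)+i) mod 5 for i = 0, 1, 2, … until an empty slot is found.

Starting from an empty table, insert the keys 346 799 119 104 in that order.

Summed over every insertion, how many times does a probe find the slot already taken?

346 hashes to 1; slot 1 is free → place at 1.
799 hashes to 4; slot 4 is free → place at 4.
119 hashes to 4; 4 taken → place at 0.
104 hashes to 4; 4,0,1 taken → place at 2.
Table: [119, 346, 104, —, 799]

4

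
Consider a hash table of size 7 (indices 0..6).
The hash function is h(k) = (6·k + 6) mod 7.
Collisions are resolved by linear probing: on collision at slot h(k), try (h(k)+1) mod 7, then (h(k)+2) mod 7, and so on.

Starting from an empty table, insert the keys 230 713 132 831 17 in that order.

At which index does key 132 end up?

2

230 hashes to 0; slot 0 is free => place at 0.
713 hashes to 0; 0 taken => place at 1.
132 hashes to 0; 0,1 taken => place at 2.
831 hashes to 1; 1,2 taken => place at 3.
17 hashes to 3; 3 taken => place at 4.
Table: [230, 713, 132, 831, 17, -, -]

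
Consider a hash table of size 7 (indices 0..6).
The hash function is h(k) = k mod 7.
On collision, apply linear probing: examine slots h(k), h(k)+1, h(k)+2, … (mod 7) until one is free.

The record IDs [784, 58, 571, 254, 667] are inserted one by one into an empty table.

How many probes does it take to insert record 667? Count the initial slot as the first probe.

784 hashes to 0; slot 0 is free => place at 0.
58 hashes to 2; slot 2 is free => place at 2.
571 hashes to 4; slot 4 is free => place at 4.
254 hashes to 2; 2 taken => place at 3.
667 hashes to 2; 2,3,4 taken => place at 5.
Table: [784, -, 58, 254, 571, 667, -]

4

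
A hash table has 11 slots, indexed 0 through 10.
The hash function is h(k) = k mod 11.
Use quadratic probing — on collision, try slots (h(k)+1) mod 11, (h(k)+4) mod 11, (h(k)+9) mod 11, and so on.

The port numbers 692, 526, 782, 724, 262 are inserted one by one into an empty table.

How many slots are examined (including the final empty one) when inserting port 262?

692 hashes to 10; slot 10 is free => place at 10.
526 hashes to 9; slot 9 is free => place at 9.
782 hashes to 1; slot 1 is free => place at 1.
724 hashes to 9; 9,10 taken => place at 2.
262 hashes to 9; 9,10,2 taken => place at 7.
Table: [∅, 782, 724, ∅, ∅, ∅, ∅, 262, ∅, 526, 692]

4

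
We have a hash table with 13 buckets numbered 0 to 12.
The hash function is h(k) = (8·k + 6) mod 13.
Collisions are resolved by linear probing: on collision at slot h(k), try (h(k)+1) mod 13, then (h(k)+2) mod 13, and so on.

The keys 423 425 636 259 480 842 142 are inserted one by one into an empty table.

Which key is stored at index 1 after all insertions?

480

423: h=10 → slot 10
425: h=0 → slot 0
636: h=11 → slot 11
259: h=11, probe 11,12 → slot 12
480: h=11, probe 11,12,0,1 → slot 1
842: h=8 → slot 8
142: h=11, probe 11,12,0,1,2 → slot 2
Table: [425, 480, 142, -, -, -, -, -, 842, -, 423, 636, 259]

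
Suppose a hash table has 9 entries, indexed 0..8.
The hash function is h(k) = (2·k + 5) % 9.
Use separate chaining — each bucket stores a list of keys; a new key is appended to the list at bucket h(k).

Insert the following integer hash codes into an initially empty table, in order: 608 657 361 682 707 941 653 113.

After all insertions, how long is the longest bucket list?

5

608 -> bucket 6
657 -> bucket 5
361 -> bucket 7
682 -> bucket 1
707 -> bucket 6 (collision)
941 -> bucket 6 (collision)
653 -> bucket 6 (collision)
113 -> bucket 6 (collision)
Final buckets:
0: —
1: 682
2: —
3: —
4: —
5: 657
6: 608 -> 707 -> 941 -> 653 -> 113
7: 361
8: —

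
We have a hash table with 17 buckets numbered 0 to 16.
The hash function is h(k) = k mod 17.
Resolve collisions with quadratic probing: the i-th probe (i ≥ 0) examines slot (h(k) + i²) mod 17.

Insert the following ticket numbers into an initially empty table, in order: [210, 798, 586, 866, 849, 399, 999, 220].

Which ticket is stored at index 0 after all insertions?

210 hashes to 6; slot 6 is free → place at 6.
798 hashes to 16; slot 16 is free → place at 16.
586 hashes to 8; slot 8 is free → place at 8.
866 hashes to 16; 16 taken → place at 0.
849 hashes to 16; 16,0 taken → place at 3.
399 hashes to 8; 8 taken → place at 9.
999 hashes to 13; slot 13 is free → place at 13.
220 hashes to 16; 16,0,3,8 taken → place at 15.
Table: [866, -, -, 849, -, -, 210, -, 586, 399, -, -, -, 999, -, 220, 798]

866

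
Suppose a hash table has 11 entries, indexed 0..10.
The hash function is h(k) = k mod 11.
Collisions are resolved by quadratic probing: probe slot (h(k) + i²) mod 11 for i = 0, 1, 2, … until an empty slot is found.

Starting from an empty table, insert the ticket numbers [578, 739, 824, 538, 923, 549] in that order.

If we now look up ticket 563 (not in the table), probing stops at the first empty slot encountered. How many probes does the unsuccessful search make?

5

Insert 578: h=6, slot 6 empty → index 6.
Insert 739: h=2, slot 2 empty → index 2.
Insert 824: h=10, slot 10 empty → index 10.
Insert 538: h=10, slot 10 occupied → index 0.
Insert 923: h=10, slots 10,0 occupied → index 3.
Insert 549: h=10, slots 10,0,3 occupied → index 8.
Table: [538, -, 739, 923, -, -, 578, -, 549, -, 824]
Lookup 563: h=2, probe 2,3,6,0,7 → slot 7 empty, not found.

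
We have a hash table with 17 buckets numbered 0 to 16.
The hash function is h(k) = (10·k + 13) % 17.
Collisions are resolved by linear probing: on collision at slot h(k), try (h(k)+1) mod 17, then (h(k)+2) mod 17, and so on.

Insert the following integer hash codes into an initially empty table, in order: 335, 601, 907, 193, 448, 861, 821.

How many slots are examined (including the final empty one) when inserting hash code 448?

4

335: h=14 → slot 14
601: h=5 → slot 5
907: h=5, probe 5,6 → slot 6
193: h=5, probe 5,6,7 → slot 7
448: h=5, probe 5,6,7,8 → slot 8
861: h=4 → slot 4
821: h=12 → slot 12
Table: [_, _, _, _, 861, 601, 907, 193, 448, _, _, _, 821, _, 335, _, _]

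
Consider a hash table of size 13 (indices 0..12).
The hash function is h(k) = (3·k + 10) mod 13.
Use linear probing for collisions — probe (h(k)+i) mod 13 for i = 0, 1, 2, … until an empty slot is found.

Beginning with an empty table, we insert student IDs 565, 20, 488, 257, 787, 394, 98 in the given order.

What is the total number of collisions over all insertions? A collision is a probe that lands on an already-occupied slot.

6

Insert 565: h=2, slot 2 empty → index 2.
Insert 20: h=5, slot 5 empty → index 5.
Insert 488: h=5, slot 5 occupied → index 6.
Insert 257: h=1, slot 1 empty → index 1.
Insert 787: h=5, slots 5,6 occupied → index 7.
Insert 394: h=9, slot 9 empty → index 9.
Insert 98: h=5, slots 5,6,7 occupied → index 8.
Table: [., 257, 565, ., ., 20, 488, 787, 98, 394, ., ., .]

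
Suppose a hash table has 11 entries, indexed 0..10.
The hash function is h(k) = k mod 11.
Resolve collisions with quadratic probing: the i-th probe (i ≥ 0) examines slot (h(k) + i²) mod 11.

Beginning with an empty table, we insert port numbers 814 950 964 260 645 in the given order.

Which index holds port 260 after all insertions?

814 hashes to 0; slot 0 is free => place at 0.
950 hashes to 4; slot 4 is free => place at 4.
964 hashes to 7; slot 7 is free => place at 7.
260 hashes to 7; 7 taken => place at 8.
645 hashes to 7; 7,8,0 taken => place at 5.
Table: [814, —, —, —, 950, 645, —, 964, 260, —, —]

8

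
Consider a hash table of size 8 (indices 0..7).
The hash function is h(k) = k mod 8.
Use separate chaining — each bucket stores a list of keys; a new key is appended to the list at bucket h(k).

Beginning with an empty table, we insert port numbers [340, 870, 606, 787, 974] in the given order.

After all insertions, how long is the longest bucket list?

Insert 340: h=4, bucket 4 empty → new chain.
Insert 870: h=6, bucket 6 empty → new chain.
Insert 606: h=6, bucket 6 nonempty → append to chain.
Insert 787: h=3, bucket 3 empty → new chain.
Insert 974: h=6, bucket 6 nonempty → append to chain.
Final buckets:
0: -
1: -
2: -
3: 787
4: 340
5: -
6: 870 -> 606 -> 974
7: -

3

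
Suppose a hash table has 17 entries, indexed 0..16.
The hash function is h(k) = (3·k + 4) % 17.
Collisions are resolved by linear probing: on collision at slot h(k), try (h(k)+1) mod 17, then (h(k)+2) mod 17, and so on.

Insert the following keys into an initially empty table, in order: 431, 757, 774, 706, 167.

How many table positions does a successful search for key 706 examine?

3

431 hashes to 5; slot 5 is free -> place at 5.
757 hashes to 14; slot 14 is free -> place at 14.
774 hashes to 14; 14 taken -> place at 15.
706 hashes to 14; 14,15 taken -> place at 16.
167 hashes to 12; slot 12 is free -> place at 12.
Table: [∅, ∅, ∅, ∅, ∅, 431, ∅, ∅, ∅, ∅, ∅, ∅, 167, ∅, 757, 774, 706]
Lookup 706: h=14, probe 14,15,16 → found at 16.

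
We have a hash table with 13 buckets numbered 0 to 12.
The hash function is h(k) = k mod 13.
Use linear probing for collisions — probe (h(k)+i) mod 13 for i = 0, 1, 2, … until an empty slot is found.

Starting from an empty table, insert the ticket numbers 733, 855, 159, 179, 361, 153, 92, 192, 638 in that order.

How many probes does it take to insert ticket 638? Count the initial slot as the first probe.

733: h=5 -> slot 5
855: h=10 -> slot 10
159: h=3 -> slot 3
179: h=10, probe 10,11 -> slot 11
361: h=10, probe 10,11,12 -> slot 12
153: h=10, probe 10,11,12,0 -> slot 0
92: h=1 -> slot 1
192: h=10, probe 10,11,12,0,1,2 -> slot 2
638: h=1, probe 1,2,3,4 -> slot 4
Table: [153, 92, 192, 159, 638, 733, ∅, ∅, ∅, ∅, 855, 179, 361]

4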